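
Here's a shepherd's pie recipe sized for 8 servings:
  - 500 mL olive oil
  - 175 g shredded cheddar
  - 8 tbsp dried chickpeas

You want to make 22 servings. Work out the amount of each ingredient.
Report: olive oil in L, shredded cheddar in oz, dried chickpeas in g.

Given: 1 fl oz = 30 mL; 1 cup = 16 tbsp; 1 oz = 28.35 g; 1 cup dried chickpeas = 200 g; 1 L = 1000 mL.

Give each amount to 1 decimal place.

Scaling factor: 22/8 = 11/4 = 2.75.
olive oil: 500 mL × 11/4 ÷ 1000 mL/L ≈ 1.4 L
shredded cheddar: 175 g × 11/4 ÷ 28.35 g/oz ≈ 17.0 oz
dried chickpeas: 8 tbsp × 11/4 ÷ 16 tbsp/cup × 200 g/cup = 275.0 g

olive oil: 1.4 L; shredded cheddar: 17.0 oz; dried chickpeas: 275.0 g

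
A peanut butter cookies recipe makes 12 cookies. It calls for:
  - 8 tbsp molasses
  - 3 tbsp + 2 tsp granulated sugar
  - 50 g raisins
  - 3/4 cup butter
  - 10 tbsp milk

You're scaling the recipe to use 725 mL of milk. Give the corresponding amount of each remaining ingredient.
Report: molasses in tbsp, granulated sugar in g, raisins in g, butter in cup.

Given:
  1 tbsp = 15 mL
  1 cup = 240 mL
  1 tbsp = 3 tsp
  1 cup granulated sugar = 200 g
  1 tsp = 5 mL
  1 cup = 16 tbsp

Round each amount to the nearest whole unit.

molasses: 39 tbsp; granulated sugar: 222 g; raisins: 242 g; butter: 4 cup

The original recipe has 150 mL of milk, so the scaling factor is 725 ÷ 150 = 29/6.
molasses: 8 tbsp × 29/6 ≈ 39 tbsp
granulated sugar: (3 tbsp + 2 tsp = 11/3 tbsp) × 29/6 ÷ 16 tbsp/cup × 200 g/cup ≈ 222 g
raisins: 50 g × 29/6 ≈ 242 g
butter: 0.75 cup × 29/6 ≈ 4 cup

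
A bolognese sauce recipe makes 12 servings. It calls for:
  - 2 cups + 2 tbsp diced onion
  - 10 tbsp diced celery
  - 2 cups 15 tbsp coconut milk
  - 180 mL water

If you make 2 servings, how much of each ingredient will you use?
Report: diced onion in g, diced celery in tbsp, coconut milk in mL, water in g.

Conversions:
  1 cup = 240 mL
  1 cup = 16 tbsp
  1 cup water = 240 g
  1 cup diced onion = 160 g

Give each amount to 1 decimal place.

Scaling factor: 2/12 = 1/6.
diced onion: (2 cup + 2 tbsp = 2.125 cup) × 1/6 × 160 g/cup ≈ 56.7 g
diced celery: 10 tbsp × 1/6 ≈ 1.7 tbsp
coconut milk: (2 cup + 15 tbsp = 2.9375 cup) × 1/6 × 240 mL/cup = 117.5 mL
water: 180 mL × 1/6 ÷ 240 mL/cup × 240 g/cup = 30.0 g

diced onion: 56.7 g; diced celery: 1.7 tbsp; coconut milk: 117.5 mL; water: 30.0 g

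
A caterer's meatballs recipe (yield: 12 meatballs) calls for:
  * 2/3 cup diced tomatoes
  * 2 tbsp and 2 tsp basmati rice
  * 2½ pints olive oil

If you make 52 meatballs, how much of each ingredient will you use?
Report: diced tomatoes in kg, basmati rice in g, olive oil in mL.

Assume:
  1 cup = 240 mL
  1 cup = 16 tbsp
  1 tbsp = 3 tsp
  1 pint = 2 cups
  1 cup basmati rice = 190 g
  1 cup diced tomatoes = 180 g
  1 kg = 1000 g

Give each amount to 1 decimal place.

diced tomatoes: 0.5 kg; basmati rice: 137.2 g; olive oil: 5200.0 mL

Scaling factor: 52/12 = 13/3.
diced tomatoes: 2/3 cup × 13/3 × 180 g/cup ÷ 1000 g/kg ≈ 0.5 kg
basmati rice: (2 tbsp + 2 tsp = 8/3 tbsp) × 13/3 ÷ 16 tbsp/cup × 190 g/cup ≈ 137.2 g
olive oil: 2.5 pint × 13/3 × 2 cup/pint × 240 mL/cup = 5200.0 mL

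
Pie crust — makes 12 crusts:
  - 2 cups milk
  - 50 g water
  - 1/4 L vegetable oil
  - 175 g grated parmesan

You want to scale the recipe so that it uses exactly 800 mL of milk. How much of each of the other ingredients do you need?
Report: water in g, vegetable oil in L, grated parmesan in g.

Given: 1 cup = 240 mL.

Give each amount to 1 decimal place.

The original recipe has 480 mL of milk, so the scaling factor is 800 ÷ 480 = 5/3.
water: 50 g × 5/3 ≈ 83.3 g
vegetable oil: 0.25 L × 5/3 ≈ 0.4 L
grated parmesan: 175 g × 5/3 ≈ 291.7 g

water: 83.3 g; vegetable oil: 0.4 L; grated parmesan: 291.7 g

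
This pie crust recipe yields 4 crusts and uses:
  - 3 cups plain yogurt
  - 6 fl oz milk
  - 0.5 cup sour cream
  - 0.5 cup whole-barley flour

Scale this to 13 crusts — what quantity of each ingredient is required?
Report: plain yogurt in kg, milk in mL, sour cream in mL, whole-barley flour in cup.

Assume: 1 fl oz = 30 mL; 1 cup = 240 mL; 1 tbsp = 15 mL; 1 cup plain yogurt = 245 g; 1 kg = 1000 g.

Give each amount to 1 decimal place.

plain yogurt: 2.4 kg; milk: 585.0 mL; sour cream: 390.0 mL; whole-barley flour: 1.6 cup

Scaling factor: 13/4 = 3.25.
plain yogurt: 3 cup × 13/4 × 245 g/cup ÷ 1000 g/kg ≈ 2.4 kg
milk: 6 fl oz × 13/4 × 30 mL/fl oz = 585.0 mL
sour cream: 0.5 cup × 13/4 × 240 mL/cup = 390.0 mL
whole-barley flour: 0.5 cup × 13/4 ≈ 1.6 cup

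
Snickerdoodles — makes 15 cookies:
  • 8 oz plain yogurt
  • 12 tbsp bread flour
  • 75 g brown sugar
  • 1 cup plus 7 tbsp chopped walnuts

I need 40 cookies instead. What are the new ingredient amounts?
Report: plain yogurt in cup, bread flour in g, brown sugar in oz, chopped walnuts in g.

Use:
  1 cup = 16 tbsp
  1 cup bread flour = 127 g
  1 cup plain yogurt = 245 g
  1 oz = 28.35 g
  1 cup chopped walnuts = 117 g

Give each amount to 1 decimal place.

plain yogurt: 2.5 cup; bread flour: 254.0 g; brown sugar: 7.1 oz; chopped walnuts: 448.5 g

Scaling factor: 40/15 = 8/3.
plain yogurt: 8 oz × 8/3 × 28.35 g/oz ÷ 245 g/cup ≈ 2.5 cup
bread flour: 12 tbsp × 8/3 ÷ 16 tbsp/cup × 127 g/cup = 254.0 g
brown sugar: 75 g × 8/3 ÷ 28.35 g/oz ≈ 7.1 oz
chopped walnuts: (1 cup + 7 tbsp = 1.4375 cup) × 8/3 × 117 g/cup = 448.5 g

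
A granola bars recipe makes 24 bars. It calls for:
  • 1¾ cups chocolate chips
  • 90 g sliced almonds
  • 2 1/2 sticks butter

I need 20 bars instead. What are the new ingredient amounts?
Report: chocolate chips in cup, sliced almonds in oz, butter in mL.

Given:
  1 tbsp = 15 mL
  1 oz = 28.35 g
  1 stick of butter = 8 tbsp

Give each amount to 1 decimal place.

Scaling factor: 20/24 = 5/6.
chocolate chips: 1.75 cup × 5/6 ≈ 1.5 cup
sliced almonds: 90 g × 5/6 ÷ 28.35 g/oz ≈ 2.6 oz
butter: 2.5 stick × 5/6 × 8 tbsp/stick × 15 mL/tbsp = 250.0 mL

chocolate chips: 1.5 cup; sliced almonds: 2.6 oz; butter: 250.0 mL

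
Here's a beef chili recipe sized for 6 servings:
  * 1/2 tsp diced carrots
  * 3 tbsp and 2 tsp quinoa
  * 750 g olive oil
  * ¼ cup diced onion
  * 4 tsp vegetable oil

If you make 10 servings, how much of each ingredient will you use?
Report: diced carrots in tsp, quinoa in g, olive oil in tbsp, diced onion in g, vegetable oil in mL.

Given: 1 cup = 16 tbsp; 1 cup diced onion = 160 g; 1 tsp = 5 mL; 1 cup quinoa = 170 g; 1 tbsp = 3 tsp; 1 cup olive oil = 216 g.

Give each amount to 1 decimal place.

diced carrots: 0.8 tsp; quinoa: 64.9 g; olive oil: 92.6 tbsp; diced onion: 66.7 g; vegetable oil: 33.3 mL

Scaling factor: 10/6 = 5/3.
diced carrots: 0.5 tsp × 5/3 ≈ 0.8 tsp
quinoa: (3 tbsp + 2 tsp = 11/3 tbsp) × 5/3 ÷ 16 tbsp/cup × 170 g/cup ≈ 64.9 g
olive oil: 750 g × 5/3 ÷ 216 g/cup × 16 tbsp/cup ≈ 92.6 tbsp
diced onion: 0.25 cup × 5/3 × 160 g/cup ≈ 66.7 g
vegetable oil: 4 tsp × 5/3 × 5 mL/tsp ≈ 33.3 mL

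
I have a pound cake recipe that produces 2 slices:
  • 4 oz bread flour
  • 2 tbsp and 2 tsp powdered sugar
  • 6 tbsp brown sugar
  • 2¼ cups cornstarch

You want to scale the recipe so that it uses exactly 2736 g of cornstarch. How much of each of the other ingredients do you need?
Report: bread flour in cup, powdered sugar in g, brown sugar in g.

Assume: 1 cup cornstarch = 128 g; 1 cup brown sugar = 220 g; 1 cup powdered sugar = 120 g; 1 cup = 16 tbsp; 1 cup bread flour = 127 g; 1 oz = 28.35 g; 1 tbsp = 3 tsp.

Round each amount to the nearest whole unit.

The original recipe has 288 g of cornstarch, so the scaling factor is 2736 ÷ 288 = 19/2 = 9.5.
bread flour: 4 oz × 19/2 × 28.35 g/oz ÷ 127 g/cup ≈ 8 cup
powdered sugar: (2 tbsp + 2 tsp = 8/3 tbsp) × 19/2 ÷ 16 tbsp/cup × 120 g/cup = 190 g
brown sugar: 6 tbsp × 19/2 ÷ 16 tbsp/cup × 220 g/cup ≈ 784 g

bread flour: 8 cup; powdered sugar: 190 g; brown sugar: 784 g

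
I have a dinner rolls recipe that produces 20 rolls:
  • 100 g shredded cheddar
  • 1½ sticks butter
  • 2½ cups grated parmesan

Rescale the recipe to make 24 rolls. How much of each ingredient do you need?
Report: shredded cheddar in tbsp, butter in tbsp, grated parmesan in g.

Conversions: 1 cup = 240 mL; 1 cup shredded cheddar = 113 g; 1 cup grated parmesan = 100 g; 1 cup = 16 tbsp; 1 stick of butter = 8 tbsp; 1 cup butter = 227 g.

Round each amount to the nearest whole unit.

Scaling factor: 24/20 = 6/5 = 1.2.
shredded cheddar: 100 g × 6/5 ÷ 113 g/cup × 16 tbsp/cup ≈ 17 tbsp
butter: 1.5 stick × 6/5 × 8 tbsp/stick ≈ 14 tbsp
grated parmesan: 2.5 cup × 6/5 × 100 g/cup = 300 g

shredded cheddar: 17 tbsp; butter: 14 tbsp; grated parmesan: 300 g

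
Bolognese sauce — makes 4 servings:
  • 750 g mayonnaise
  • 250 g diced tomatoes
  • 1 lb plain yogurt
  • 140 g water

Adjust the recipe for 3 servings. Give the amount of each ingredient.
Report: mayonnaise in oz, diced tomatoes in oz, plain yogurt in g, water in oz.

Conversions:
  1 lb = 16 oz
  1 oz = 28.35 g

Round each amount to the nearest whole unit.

mayonnaise: 20 oz; diced tomatoes: 7 oz; plain yogurt: 340 g; water: 4 oz

Scaling factor: 3/4 = 0.75.
mayonnaise: 750 g × 3/4 ÷ 28.35 g/oz ≈ 20 oz
diced tomatoes: 250 g × 3/4 ÷ 28.35 g/oz ≈ 7 oz
plain yogurt: 1 lb × 3/4 × 16 oz/lb × 28.35 g/oz ≈ 340 g
water: 140 g × 3/4 ÷ 28.35 g/oz ≈ 4 oz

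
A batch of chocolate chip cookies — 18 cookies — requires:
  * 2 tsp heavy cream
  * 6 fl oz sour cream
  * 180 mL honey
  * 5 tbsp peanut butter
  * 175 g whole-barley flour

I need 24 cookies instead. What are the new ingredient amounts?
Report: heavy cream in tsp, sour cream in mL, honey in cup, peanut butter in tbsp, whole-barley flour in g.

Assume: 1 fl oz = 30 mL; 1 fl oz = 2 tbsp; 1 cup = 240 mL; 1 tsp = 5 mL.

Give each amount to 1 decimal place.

heavy cream: 2.7 tsp; sour cream: 240.0 mL; honey: 1.0 cup; peanut butter: 6.7 tbsp; whole-barley flour: 233.3 g

Scaling factor: 24/18 = 4/3.
heavy cream: 2 tsp × 4/3 ≈ 2.7 tsp
sour cream: 6 fl oz × 4/3 × 30 mL/fl oz = 240.0 mL
honey: 180 mL × 4/3 ÷ 240 mL/cup = 1.0 cup
peanut butter: 5 tbsp × 4/3 ≈ 6.7 tbsp
whole-barley flour: 175 g × 4/3 ≈ 233.3 g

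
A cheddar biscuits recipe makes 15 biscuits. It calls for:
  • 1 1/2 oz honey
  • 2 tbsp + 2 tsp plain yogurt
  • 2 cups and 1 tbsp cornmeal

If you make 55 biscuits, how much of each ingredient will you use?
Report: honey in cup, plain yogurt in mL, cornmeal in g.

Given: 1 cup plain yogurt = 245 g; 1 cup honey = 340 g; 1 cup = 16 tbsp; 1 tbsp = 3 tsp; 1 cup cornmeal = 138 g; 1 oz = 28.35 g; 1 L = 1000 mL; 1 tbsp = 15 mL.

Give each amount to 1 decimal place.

honey: 0.5 cup; plain yogurt: 146.7 mL; cornmeal: 1043.6 g

Scaling factor: 55/15 = 11/3.
honey: 1.5 oz × 11/3 × 28.35 g/oz ÷ 340 g/cup ≈ 0.5 cup
plain yogurt: (2 tbsp + 2 tsp = 8/3 tbsp) × 11/3 × 15 mL/tbsp ≈ 146.7 mL
cornmeal: (2 cup + 1 tbsp = 2.0625 cup) × 11/3 × 138 g/cup ≈ 1043.6 g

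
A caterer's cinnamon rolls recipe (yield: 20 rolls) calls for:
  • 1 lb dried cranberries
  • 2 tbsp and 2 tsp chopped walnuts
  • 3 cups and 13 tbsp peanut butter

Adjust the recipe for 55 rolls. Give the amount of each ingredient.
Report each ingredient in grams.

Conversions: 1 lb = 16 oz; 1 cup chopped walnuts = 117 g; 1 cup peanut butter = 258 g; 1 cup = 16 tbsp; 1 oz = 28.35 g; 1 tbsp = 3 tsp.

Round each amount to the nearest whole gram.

Scaling factor: 55/20 = 11/4 = 2.75.
dried cranberries: 1 lb × 11/4 × 16 oz/lb × 28.35 g/oz ≈ 1247 g
chopped walnuts: (2 tbsp + 2 tsp = 8/3 tbsp) × 11/4 ÷ 16 tbsp/cup × 117 g/cup ≈ 54 g
peanut butter: (3 cup + 13 tbsp = 3.8125 cup) × 11/4 × 258 g/cup ≈ 2705 g

dried cranberries: 1247 g; chopped walnuts: 54 g; peanut butter: 2705 g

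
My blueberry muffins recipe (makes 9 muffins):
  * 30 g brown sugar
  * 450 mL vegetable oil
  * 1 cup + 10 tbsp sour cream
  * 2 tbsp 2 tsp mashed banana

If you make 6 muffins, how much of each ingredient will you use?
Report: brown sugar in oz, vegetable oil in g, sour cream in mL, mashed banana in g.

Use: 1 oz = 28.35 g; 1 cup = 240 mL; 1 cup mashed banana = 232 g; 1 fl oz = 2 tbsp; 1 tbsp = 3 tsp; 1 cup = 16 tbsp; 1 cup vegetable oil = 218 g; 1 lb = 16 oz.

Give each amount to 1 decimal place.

brown sugar: 0.7 oz; vegetable oil: 272.5 g; sour cream: 260.0 mL; mashed banana: 25.8 g

Scaling factor: 6/9 = 2/3.
brown sugar: 30 g × 2/3 ÷ 28.35 g/oz ≈ 0.7 oz
vegetable oil: 450 mL × 2/3 ÷ 240 mL/cup × 218 g/cup = 272.5 g
sour cream: (1 cup + 10 tbsp = 1.625 cup) × 2/3 × 240 mL/cup = 260.0 mL
mashed banana: (2 tbsp + 2 tsp = 8/3 tbsp) × 2/3 ÷ 16 tbsp/cup × 232 g/cup ≈ 25.8 g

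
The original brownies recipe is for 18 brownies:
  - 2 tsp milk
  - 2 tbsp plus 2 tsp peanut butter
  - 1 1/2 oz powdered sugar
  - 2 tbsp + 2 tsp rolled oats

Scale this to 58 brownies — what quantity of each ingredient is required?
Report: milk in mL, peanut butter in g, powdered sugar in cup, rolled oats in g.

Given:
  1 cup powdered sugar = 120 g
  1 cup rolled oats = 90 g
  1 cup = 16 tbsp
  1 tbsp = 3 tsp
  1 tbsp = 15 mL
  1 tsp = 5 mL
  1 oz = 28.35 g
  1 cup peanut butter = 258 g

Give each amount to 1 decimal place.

milk: 32.2 mL; peanut butter: 138.6 g; powdered sugar: 1.1 cup; rolled oats: 48.3 g

Scaling factor: 58/18 = 29/9.
milk: 2 tsp × 29/9 × 5 mL/tsp ≈ 32.2 mL
peanut butter: (2 tbsp + 2 tsp = 8/3 tbsp) × 29/9 ÷ 16 tbsp/cup × 258 g/cup ≈ 138.6 g
powdered sugar: 1.5 oz × 29/9 × 28.35 g/oz ÷ 120 g/cup ≈ 1.1 cup
rolled oats: (2 tbsp + 2 tsp = 8/3 tbsp) × 29/9 ÷ 16 tbsp/cup × 90 g/cup ≈ 48.3 g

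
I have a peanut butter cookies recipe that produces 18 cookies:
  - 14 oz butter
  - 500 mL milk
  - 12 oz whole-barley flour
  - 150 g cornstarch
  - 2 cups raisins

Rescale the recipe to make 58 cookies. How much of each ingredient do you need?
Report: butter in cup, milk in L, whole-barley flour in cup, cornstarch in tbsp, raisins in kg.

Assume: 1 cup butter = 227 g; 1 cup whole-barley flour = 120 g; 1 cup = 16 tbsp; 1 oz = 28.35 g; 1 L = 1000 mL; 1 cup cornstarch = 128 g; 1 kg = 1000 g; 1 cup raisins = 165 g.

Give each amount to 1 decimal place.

butter: 5.6 cup; milk: 1.6 L; whole-barley flour: 9.1 cup; cornstarch: 60.4 tbsp; raisins: 1.1 kg

Scaling factor: 58/18 = 29/9.
butter: 14 oz × 29/9 × 28.35 g/oz ÷ 227 g/cup ≈ 5.6 cup
milk: 500 mL × 29/9 ÷ 1000 mL/L ≈ 1.6 L
whole-barley flour: 12 oz × 29/9 × 28.35 g/oz ÷ 120 g/cup ≈ 9.1 cup
cornstarch: 150 g × 29/9 ÷ 128 g/cup × 16 tbsp/cup ≈ 60.4 tbsp
raisins: 2 cup × 29/9 × 165 g/cup ÷ 1000 g/kg ≈ 1.1 kg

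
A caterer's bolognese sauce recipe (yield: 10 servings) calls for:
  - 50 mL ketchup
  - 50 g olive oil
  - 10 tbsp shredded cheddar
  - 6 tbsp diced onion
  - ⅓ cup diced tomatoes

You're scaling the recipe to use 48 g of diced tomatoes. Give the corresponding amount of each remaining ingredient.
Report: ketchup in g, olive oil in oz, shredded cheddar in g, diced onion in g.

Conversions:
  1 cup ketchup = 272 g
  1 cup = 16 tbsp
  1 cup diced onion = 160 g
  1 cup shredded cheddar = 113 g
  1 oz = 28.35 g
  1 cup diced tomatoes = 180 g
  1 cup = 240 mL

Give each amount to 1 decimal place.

ketchup: 45.3 g; olive oil: 1.4 oz; shredded cheddar: 56.5 g; diced onion: 48.0 g

The original recipe has 60 g of diced tomatoes, so the scaling factor is 48 ÷ 60 = 4/5 = 0.8.
ketchup: 50 mL × 4/5 ÷ 240 mL/cup × 272 g/cup ≈ 45.3 g
olive oil: 50 g × 4/5 ÷ 28.35 g/oz ≈ 1.4 oz
shredded cheddar: 10 tbsp × 4/5 ÷ 16 tbsp/cup × 113 g/cup = 56.5 g
diced onion: 6 tbsp × 4/5 ÷ 16 tbsp/cup × 160 g/cup = 48.0 g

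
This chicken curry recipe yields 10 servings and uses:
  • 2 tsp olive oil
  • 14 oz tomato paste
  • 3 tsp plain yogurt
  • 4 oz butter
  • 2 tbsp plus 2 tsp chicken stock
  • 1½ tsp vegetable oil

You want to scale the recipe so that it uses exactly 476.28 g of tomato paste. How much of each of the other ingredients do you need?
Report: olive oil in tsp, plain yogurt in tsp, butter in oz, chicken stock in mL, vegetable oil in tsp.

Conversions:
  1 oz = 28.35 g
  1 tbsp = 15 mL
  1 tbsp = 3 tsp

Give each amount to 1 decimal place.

olive oil: 2.4 tsp; plain yogurt: 3.6 tsp; butter: 4.8 oz; chicken stock: 48.0 mL; vegetable oil: 1.8 tsp

The original recipe has 396.9 g of tomato paste, so the scaling factor is 476.28 ÷ 396.9 = 6/5 = 1.2.
olive oil: 2 tsp × 6/5 = 2.4 tsp
plain yogurt: 3 tsp × 6/5 = 3.6 tsp
butter: 4 oz × 6/5 = 4.8 oz
chicken stock: (2 tbsp + 2 tsp = 8/3 tbsp) × 6/5 × 15 mL/tbsp = 48.0 mL
vegetable oil: 1.5 tsp × 6/5 = 1.8 tsp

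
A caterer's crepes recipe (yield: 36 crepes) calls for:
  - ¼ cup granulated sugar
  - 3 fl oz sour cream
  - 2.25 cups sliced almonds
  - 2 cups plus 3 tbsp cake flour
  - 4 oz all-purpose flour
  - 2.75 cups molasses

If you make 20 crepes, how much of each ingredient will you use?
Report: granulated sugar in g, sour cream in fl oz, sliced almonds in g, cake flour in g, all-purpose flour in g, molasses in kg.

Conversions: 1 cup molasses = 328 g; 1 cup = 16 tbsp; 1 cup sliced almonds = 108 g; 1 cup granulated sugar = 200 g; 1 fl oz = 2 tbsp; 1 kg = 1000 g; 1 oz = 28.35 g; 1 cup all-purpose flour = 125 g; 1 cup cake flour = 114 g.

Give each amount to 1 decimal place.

granulated sugar: 27.8 g; sour cream: 1.7 fl oz; sliced almonds: 135.0 g; cake flour: 138.5 g; all-purpose flour: 63.0 g; molasses: 0.5 kg

Scaling factor: 20/36 = 5/9.
granulated sugar: 0.25 cup × 5/9 × 200 g/cup ≈ 27.8 g
sour cream: 3 fl oz × 5/9 ≈ 1.7 fl oz
sliced almonds: 2.25 cup × 5/9 × 108 g/cup = 135.0 g
cake flour: (2 cup + 3 tbsp = 2.1875 cup) × 5/9 × 114 g/cup ≈ 138.5 g
all-purpose flour: 4 oz × 5/9 × 28.35 g/oz = 63.0 g
molasses: 2.75 cup × 5/9 × 328 g/cup ÷ 1000 g/kg ≈ 0.5 kg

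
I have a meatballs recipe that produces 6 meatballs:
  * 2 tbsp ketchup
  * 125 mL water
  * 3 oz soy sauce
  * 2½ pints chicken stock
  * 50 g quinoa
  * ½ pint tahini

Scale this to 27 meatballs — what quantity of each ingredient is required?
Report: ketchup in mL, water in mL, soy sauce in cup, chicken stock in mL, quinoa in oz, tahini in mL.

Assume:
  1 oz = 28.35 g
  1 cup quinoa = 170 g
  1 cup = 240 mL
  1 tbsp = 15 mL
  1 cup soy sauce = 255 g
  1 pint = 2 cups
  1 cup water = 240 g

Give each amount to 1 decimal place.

Scaling factor: 27/6 = 9/2 = 4.5.
ketchup: 2 tbsp × 9/2 × 15 mL/tbsp = 135.0 mL
water: 125 mL × 9/2 = 562.5 mL
soy sauce: 3 oz × 9/2 × 28.35 g/oz ÷ 255 g/cup ≈ 1.5 cup
chicken stock: 2.5 pint × 9/2 × 2 cup/pint × 240 mL/cup = 5400.0 mL
quinoa: 50 g × 9/2 ÷ 28.35 g/oz ≈ 7.9 oz
tahini: 0.5 pint × 9/2 × 2 cup/pint × 240 mL/cup = 1080.0 mL

ketchup: 135.0 mL; water: 562.5 mL; soy sauce: 1.5 cup; chicken stock: 5400.0 mL; quinoa: 7.9 oz; tahini: 1080.0 mL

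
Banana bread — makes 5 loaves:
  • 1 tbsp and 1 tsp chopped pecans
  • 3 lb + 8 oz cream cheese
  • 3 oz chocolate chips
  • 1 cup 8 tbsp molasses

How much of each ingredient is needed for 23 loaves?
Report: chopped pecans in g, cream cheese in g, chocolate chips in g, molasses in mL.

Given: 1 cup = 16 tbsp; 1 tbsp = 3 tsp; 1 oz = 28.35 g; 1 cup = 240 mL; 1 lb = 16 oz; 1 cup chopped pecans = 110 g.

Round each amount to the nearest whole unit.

Scaling factor: 23/5 = 4.6.
chopped pecans: (1 tbsp + 1 tsp = 4/3 tbsp) × 23/5 ÷ 16 tbsp/cup × 110 g/cup ≈ 42 g
cream cheese: (3 lb + 8 oz = 3.5 lb) × 23/5 × 16 oz/lb × 28.35 g/oz ≈ 7303 g
chocolate chips: 3 oz × 23/5 × 28.35 g/oz ≈ 391 g
molasses: (1 cup + 8 tbsp = 1.5 cup) × 23/5 × 240 mL/cup = 1656 mL

chopped pecans: 42 g; cream cheese: 7303 g; chocolate chips: 391 g; molasses: 1656 mL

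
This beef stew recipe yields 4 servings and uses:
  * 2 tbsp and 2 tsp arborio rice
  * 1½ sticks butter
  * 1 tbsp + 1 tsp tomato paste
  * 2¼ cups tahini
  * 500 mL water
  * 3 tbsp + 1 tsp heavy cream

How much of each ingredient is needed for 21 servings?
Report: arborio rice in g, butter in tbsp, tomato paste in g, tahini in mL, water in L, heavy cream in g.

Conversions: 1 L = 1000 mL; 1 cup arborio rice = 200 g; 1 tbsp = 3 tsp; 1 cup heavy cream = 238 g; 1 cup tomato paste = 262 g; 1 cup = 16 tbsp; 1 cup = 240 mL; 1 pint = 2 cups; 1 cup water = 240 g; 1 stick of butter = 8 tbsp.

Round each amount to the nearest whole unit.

Scaling factor: 21/4 = 5.25.
arborio rice: (2 tbsp + 2 tsp = 8/3 tbsp) × 21/4 ÷ 16 tbsp/cup × 200 g/cup = 175 g
butter: 1.5 stick × 21/4 × 8 tbsp/stick = 63 tbsp
tomato paste: (1 tbsp + 1 tsp = 4/3 tbsp) × 21/4 ÷ 16 tbsp/cup × 262 g/cup ≈ 115 g
tahini: 2.25 cup × 21/4 × 240 mL/cup = 2835 mL
water: 500 mL × 21/4 ÷ 1000 mL/L ≈ 3 L
heavy cream: (3 tbsp + 1 tsp = 10/3 tbsp) × 21/4 ÷ 16 tbsp/cup × 238 g/cup ≈ 260 g

arborio rice: 175 g; butter: 63 tbsp; tomato paste: 115 g; tahini: 2835 mL; water: 3 L; heavy cream: 260 g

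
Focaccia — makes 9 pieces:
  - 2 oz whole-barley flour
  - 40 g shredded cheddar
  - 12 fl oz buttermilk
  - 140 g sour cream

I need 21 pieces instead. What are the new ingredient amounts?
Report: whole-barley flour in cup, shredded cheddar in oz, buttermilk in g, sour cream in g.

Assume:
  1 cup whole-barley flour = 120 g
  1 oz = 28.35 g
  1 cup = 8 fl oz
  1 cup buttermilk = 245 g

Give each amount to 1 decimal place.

Scaling factor: 21/9 = 7/3.
whole-barley flour: 2 oz × 7/3 × 28.35 g/oz ÷ 120 g/cup ≈ 1.1 cup
shredded cheddar: 40 g × 7/3 ÷ 28.35 g/oz ≈ 3.3 oz
buttermilk: 12 fl oz × 7/3 ÷ 8 fl oz/cup × 245 g/cup = 857.5 g
sour cream: 140 g × 7/3 ≈ 326.7 g

whole-barley flour: 1.1 cup; shredded cheddar: 3.3 oz; buttermilk: 857.5 g; sour cream: 326.7 g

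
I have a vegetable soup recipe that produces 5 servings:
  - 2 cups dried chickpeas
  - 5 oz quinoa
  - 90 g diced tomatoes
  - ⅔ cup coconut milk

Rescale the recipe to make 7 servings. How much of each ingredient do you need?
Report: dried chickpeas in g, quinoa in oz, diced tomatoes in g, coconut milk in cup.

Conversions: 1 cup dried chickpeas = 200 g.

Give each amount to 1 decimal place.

Scaling factor: 7/5 = 1.4.
dried chickpeas: 2 cup × 7/5 × 200 g/cup = 560.0 g
quinoa: 5 oz × 7/5 = 7.0 oz
diced tomatoes: 90 g × 7/5 = 126.0 g
coconut milk: 2/3 cup × 7/5 ≈ 0.9 cup

dried chickpeas: 560.0 g; quinoa: 7.0 oz; diced tomatoes: 126.0 g; coconut milk: 0.9 cup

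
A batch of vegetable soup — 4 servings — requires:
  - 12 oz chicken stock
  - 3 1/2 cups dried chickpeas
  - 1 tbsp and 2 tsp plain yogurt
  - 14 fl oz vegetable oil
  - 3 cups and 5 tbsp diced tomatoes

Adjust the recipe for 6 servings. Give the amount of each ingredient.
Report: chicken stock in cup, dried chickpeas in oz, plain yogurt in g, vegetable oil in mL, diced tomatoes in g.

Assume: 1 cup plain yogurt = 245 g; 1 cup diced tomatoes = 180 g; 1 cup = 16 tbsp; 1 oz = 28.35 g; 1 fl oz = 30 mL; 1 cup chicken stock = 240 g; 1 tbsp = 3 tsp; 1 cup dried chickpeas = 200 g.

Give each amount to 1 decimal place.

chicken stock: 2.1 cup; dried chickpeas: 37.0 oz; plain yogurt: 38.3 g; vegetable oil: 630.0 mL; diced tomatoes: 894.4 g

Scaling factor: 6/4 = 3/2 = 1.5.
chicken stock: 12 oz × 3/2 × 28.35 g/oz ÷ 240 g/cup ≈ 2.1 cup
dried chickpeas: 3.5 cup × 3/2 × 200 g/cup ÷ 28.35 g/oz ≈ 37.0 oz
plain yogurt: (1 tbsp + 2 tsp = 5/3 tbsp) × 3/2 ÷ 16 tbsp/cup × 245 g/cup ≈ 38.3 g
vegetable oil: 14 fl oz × 3/2 × 30 mL/fl oz = 630.0 mL
diced tomatoes: (3 cup + 5 tbsp = 3.3125 cup) × 3/2 × 180 g/cup ≈ 894.4 g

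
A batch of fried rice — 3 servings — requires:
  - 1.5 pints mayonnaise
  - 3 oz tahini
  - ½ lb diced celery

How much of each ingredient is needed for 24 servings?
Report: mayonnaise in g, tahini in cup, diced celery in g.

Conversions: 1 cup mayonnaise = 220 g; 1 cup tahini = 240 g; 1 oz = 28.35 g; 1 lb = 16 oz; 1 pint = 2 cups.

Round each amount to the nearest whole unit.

mayonnaise: 5280 g; tahini: 3 cup; diced celery: 1814 g

Scaling factor: 24/3 = 8.
mayonnaise: 1.5 pint × 8 × 2 cup/pint × 220 g/cup = 5280 g
tahini: 3 oz × 8 × 28.35 g/oz ÷ 240 g/cup ≈ 3 cup
diced celery: 0.5 lb × 8 × 16 oz/lb × 28.35 g/oz ≈ 1814 g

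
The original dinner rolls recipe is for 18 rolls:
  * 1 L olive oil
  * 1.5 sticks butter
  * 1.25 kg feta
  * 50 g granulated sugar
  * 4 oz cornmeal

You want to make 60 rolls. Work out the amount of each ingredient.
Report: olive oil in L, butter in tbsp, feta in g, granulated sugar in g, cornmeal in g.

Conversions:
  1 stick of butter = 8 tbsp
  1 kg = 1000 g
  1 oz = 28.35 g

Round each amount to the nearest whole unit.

Scaling factor: 60/18 = 10/3.
olive oil: 1 L × 10/3 ≈ 3 L
butter: 1.5 stick × 10/3 × 8 tbsp/stick = 40 tbsp
feta: 1.25 kg × 10/3 × 1000 g/kg ≈ 4167 g
granulated sugar: 50 g × 10/3 ≈ 167 g
cornmeal: 4 oz × 10/3 × 28.35 g/oz = 378 g

olive oil: 3 L; butter: 40 tbsp; feta: 4167 g; granulated sugar: 167 g; cornmeal: 378 g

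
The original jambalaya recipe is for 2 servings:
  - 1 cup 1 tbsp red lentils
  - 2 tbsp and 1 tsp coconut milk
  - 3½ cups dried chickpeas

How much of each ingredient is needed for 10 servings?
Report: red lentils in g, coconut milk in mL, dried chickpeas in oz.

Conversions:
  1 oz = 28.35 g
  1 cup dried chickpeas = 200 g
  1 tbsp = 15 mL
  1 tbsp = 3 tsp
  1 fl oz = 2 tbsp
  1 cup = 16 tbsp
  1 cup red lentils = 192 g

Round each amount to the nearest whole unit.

Scaling factor: 10/2 = 5.
red lentils: (1 cup + 1 tbsp = 1.0625 cup) × 5 × 192 g/cup = 1020 g
coconut milk: (2 tbsp + 1 tsp = 7/3 tbsp) × 5 × 15 mL/tbsp = 175 mL
dried chickpeas: 3.5 cup × 5 × 200 g/cup ÷ 28.35 g/oz ≈ 123 oz

red lentils: 1020 g; coconut milk: 175 mL; dried chickpeas: 123 oz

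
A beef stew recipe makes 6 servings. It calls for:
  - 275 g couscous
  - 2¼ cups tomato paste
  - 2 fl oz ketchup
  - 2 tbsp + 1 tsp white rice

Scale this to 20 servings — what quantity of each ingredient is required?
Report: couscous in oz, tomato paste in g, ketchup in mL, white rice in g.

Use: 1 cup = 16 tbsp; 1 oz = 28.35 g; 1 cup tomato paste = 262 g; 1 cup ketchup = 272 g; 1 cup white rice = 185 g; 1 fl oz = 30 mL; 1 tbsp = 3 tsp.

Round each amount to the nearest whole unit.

Scaling factor: 20/6 = 10/3.
couscous: 275 g × 10/3 ÷ 28.35 g/oz ≈ 32 oz
tomato paste: 2.25 cup × 10/3 × 262 g/cup = 1965 g
ketchup: 2 fl oz × 10/3 × 30 mL/fl oz = 200 mL
white rice: (2 tbsp + 1 tsp = 7/3 tbsp) × 10/3 ÷ 16 tbsp/cup × 185 g/cup ≈ 90 g

couscous: 32 oz; tomato paste: 1965 g; ketchup: 200 mL; white rice: 90 g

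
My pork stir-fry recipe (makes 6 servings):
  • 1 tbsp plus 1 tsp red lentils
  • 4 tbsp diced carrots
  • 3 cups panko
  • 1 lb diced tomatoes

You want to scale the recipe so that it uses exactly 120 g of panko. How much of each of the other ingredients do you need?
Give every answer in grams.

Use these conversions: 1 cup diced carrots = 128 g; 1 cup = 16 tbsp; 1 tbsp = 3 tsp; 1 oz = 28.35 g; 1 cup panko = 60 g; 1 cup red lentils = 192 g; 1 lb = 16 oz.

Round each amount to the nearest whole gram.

red lentils: 11 g; diced carrots: 21 g; diced tomatoes: 302 g

The original recipe has 180 g of panko, so the scaling factor is 120 ÷ 180 = 2/3.
red lentils: (1 tbsp + 1 tsp = 4/3 tbsp) × 2/3 ÷ 16 tbsp/cup × 192 g/cup ≈ 11 g
diced carrots: 4 tbsp × 2/3 ÷ 16 tbsp/cup × 128 g/cup ≈ 21 g
diced tomatoes: 1 lb × 2/3 × 16 oz/lb × 28.35 g/oz ≈ 302 g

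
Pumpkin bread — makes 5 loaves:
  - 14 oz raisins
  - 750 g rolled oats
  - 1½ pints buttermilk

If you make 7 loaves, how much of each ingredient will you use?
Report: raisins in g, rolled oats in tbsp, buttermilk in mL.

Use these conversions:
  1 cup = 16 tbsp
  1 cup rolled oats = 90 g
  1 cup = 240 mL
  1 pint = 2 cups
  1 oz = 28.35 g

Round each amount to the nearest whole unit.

raisins: 556 g; rolled oats: 187 tbsp; buttermilk: 1008 mL

Scaling factor: 7/5 = 1.4.
raisins: 14 oz × 7/5 × 28.35 g/oz ≈ 556 g
rolled oats: 750 g × 7/5 ÷ 90 g/cup × 16 tbsp/cup ≈ 187 tbsp
buttermilk: 1.5 pint × 7/5 × 2 cup/pint × 240 mL/cup = 1008 mL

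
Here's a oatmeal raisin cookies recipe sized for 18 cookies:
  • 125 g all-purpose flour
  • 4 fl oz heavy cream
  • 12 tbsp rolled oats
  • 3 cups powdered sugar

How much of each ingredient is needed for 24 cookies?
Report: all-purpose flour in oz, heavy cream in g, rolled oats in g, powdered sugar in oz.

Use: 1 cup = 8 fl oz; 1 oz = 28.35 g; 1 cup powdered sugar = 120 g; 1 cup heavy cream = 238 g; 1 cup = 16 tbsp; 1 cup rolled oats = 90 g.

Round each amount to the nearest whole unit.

Scaling factor: 24/18 = 4/3.
all-purpose flour: 125 g × 4/3 ÷ 28.35 g/oz ≈ 6 oz
heavy cream: 4 fl oz × 4/3 ÷ 8 fl oz/cup × 238 g/cup ≈ 159 g
rolled oats: 12 tbsp × 4/3 ÷ 16 tbsp/cup × 90 g/cup = 90 g
powdered sugar: 3 cup × 4/3 × 120 g/cup ÷ 28.35 g/oz ≈ 17 oz

all-purpose flour: 6 oz; heavy cream: 159 g; rolled oats: 90 g; powdered sugar: 17 oz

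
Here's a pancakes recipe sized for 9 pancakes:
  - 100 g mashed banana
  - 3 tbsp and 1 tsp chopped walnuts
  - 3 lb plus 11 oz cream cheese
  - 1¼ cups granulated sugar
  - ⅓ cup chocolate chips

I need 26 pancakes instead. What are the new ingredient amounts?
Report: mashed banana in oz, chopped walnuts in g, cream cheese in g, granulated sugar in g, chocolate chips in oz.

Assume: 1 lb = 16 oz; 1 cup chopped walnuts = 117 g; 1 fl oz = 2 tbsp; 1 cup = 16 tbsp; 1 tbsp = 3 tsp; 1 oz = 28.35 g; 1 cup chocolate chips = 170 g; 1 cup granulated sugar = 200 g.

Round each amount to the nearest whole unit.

Scaling factor: 26/9.
mashed banana: 100 g × 26/9 ÷ 28.35 g/oz ≈ 10 oz
chopped walnuts: (3 tbsp + 1 tsp = 10/3 tbsp) × 26/9 ÷ 16 tbsp/cup × 117 g/cup ≈ 70 g
cream cheese: (3 lb + 11 oz = 3.6875 lb) × 26/9 × 16 oz/lb × 28.35 g/oz ≈ 4832 g
granulated sugar: 1.25 cup × 26/9 × 200 g/cup ≈ 722 g
chocolate chips: 1/3 cup × 26/9 × 170 g/cup ÷ 28.35 g/oz ≈ 6 oz

mashed banana: 10 oz; chopped walnuts: 70 g; cream cheese: 4832 g; granulated sugar: 722 g; chocolate chips: 6 oz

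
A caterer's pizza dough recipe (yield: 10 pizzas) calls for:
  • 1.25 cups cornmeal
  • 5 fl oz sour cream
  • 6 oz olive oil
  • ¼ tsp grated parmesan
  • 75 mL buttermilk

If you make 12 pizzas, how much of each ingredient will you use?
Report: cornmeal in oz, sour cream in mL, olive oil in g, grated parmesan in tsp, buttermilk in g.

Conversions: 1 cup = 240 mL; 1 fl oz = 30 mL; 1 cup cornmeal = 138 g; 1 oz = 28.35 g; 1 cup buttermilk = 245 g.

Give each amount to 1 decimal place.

Scaling factor: 12/10 = 6/5 = 1.2.
cornmeal: 1.25 cup × 6/5 × 138 g/cup ÷ 28.35 g/oz ≈ 7.3 oz
sour cream: 5 fl oz × 6/5 × 30 mL/fl oz = 180.0 mL
olive oil: 6 oz × 6/5 × 28.35 g/oz ≈ 204.1 g
grated parmesan: 0.25 tsp × 6/5 = 0.3 tsp
buttermilk: 75 mL × 6/5 ÷ 240 mL/cup × 245 g/cup ≈ 91.9 g

cornmeal: 7.3 oz; sour cream: 180.0 mL; olive oil: 204.1 g; grated parmesan: 0.3 tsp; buttermilk: 91.9 g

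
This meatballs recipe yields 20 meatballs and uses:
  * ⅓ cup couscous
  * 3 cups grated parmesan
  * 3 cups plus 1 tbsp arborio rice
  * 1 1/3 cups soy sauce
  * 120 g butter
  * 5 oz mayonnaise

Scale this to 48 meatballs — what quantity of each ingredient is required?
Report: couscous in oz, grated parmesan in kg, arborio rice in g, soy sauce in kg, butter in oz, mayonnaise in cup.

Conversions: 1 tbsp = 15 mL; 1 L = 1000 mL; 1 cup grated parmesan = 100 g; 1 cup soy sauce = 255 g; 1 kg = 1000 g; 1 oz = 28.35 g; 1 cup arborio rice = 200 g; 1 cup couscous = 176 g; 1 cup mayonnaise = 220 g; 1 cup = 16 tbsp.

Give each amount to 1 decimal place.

Scaling factor: 48/20 = 12/5 = 2.4.
couscous: 1/3 cup × 12/5 × 176 g/cup ÷ 28.35 g/oz ≈ 5.0 oz
grated parmesan: 3 cup × 12/5 × 100 g/cup ÷ 1000 g/kg ≈ 0.7 kg
arborio rice: (3 cup + 1 tbsp = 3.0625 cup) × 12/5 × 200 g/cup = 1470.0 g
soy sauce: 4/3 cup × 12/5 × 255 g/cup ÷ 1000 g/kg ≈ 0.8 kg
butter: 120 g × 12/5 ÷ 28.35 g/oz ≈ 10.2 oz
mayonnaise: 5 oz × 12/5 × 28.35 g/oz ÷ 220 g/cup ≈ 1.5 cup

couscous: 5.0 oz; grated parmesan: 0.7 kg; arborio rice: 1470.0 g; soy sauce: 0.8 kg; butter: 10.2 oz; mayonnaise: 1.5 cup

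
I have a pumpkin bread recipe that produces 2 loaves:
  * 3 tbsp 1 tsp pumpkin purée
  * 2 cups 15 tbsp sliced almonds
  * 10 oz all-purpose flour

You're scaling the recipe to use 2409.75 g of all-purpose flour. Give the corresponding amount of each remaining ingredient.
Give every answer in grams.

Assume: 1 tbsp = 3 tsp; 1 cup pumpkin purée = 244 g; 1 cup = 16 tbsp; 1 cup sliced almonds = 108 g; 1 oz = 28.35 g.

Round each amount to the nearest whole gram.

pumpkin purée: 432 g; sliced almonds: 2697 g

The original recipe has 283.5 g of all-purpose flour, so the scaling factor is 2409.75 ÷ 283.5 = 17/2 = 8.5.
pumpkin purée: (3 tbsp + 1 tsp = 10/3 tbsp) × 17/2 ÷ 16 tbsp/cup × 244 g/cup ≈ 432 g
sliced almonds: (2 cup + 15 tbsp = 2.9375 cup) × 17/2 × 108 g/cup ≈ 2697 g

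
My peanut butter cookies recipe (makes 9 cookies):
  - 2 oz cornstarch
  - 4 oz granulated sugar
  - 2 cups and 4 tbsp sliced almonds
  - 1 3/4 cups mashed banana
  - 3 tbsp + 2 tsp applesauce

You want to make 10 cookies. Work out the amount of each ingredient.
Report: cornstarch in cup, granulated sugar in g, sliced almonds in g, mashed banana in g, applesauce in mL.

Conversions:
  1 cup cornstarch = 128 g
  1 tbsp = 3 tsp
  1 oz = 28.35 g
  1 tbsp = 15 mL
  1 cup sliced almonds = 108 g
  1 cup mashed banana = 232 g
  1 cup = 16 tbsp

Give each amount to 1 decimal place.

cornstarch: 0.5 cup; granulated sugar: 126.0 g; sliced almonds: 270.0 g; mashed banana: 451.1 g; applesauce: 61.1 mL

Scaling factor: 10/9.
cornstarch: 2 oz × 10/9 × 28.35 g/oz ÷ 128 g/cup ≈ 0.5 cup
granulated sugar: 4 oz × 10/9 × 28.35 g/oz = 126.0 g
sliced almonds: (2 cup + 4 tbsp = 2.25 cup) × 10/9 × 108 g/cup = 270.0 g
mashed banana: 1.75 cup × 10/9 × 232 g/cup ≈ 451.1 g
applesauce: (3 tbsp + 2 tsp = 11/3 tbsp) × 10/9 × 15 mL/tbsp ≈ 61.1 mL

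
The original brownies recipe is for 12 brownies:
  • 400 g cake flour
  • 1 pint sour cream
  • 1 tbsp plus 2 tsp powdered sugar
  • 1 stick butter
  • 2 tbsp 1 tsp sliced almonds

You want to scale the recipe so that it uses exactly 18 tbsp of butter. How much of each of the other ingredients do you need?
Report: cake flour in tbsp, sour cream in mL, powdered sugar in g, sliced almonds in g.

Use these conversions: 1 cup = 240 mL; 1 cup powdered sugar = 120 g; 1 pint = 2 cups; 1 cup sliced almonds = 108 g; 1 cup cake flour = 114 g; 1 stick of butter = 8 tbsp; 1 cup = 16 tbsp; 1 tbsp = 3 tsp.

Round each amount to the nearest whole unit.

The original recipe has 8 tbsp of butter, so the scaling factor is 18 ÷ 8 = 9/4 = 2.25.
cake flour: 400 g × 9/4 ÷ 114 g/cup × 16 tbsp/cup ≈ 126 tbsp
sour cream: 1 pint × 9/4 × 2 cup/pint × 240 mL/cup = 1080 mL
powdered sugar: (1 tbsp + 2 tsp = 5/3 tbsp) × 9/4 ÷ 16 tbsp/cup × 120 g/cup ≈ 28 g
sliced almonds: (2 tbsp + 1 tsp = 7/3 tbsp) × 9/4 ÷ 16 tbsp/cup × 108 g/cup ≈ 35 g

cake flour: 126 tbsp; sour cream: 1080 mL; powdered sugar: 28 g; sliced almonds: 35 g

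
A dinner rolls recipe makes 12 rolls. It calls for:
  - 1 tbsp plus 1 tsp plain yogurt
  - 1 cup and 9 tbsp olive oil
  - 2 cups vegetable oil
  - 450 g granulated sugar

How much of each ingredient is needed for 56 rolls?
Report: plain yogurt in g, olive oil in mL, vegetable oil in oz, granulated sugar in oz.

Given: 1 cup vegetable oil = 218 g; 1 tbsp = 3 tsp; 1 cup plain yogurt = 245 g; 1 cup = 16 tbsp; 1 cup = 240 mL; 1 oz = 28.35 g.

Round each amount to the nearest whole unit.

Scaling factor: 56/12 = 14/3.
plain yogurt: (1 tbsp + 1 tsp = 4/3 tbsp) × 14/3 ÷ 16 tbsp/cup × 245 g/cup ≈ 95 g
olive oil: (1 cup + 9 tbsp = 1.5625 cup) × 14/3 × 240 mL/cup = 1750 mL
vegetable oil: 2 cup × 14/3 × 218 g/cup ÷ 28.35 g/oz ≈ 72 oz
granulated sugar: 450 g × 14/3 ÷ 28.35 g/oz ≈ 74 oz

plain yogurt: 95 g; olive oil: 1750 mL; vegetable oil: 72 oz; granulated sugar: 74 oz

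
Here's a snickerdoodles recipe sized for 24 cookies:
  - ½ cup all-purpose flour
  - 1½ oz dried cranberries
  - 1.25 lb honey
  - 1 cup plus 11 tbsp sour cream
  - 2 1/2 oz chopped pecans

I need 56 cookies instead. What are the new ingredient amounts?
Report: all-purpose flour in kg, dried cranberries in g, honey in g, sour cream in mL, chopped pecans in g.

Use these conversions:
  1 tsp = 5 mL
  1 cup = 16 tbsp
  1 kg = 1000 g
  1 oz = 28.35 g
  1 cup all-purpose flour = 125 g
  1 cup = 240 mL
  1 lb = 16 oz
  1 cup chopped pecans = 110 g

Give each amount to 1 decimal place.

Scaling factor: 56/24 = 7/3.
all-purpose flour: 0.5 cup × 7/3 × 125 g/cup ÷ 1000 g/kg ≈ 0.1 kg
dried cranberries: 1.5 oz × 7/3 × 28.35 g/oz ≈ 99.2 g
honey: 1.25 lb × 7/3 × 16 oz/lb × 28.35 g/oz = 1323.0 g
sour cream: (1 cup + 11 tbsp = 1.6875 cup) × 7/3 × 240 mL/cup = 945.0 mL
chopped pecans: 2.5 oz × 7/3 × 28.35 g/oz ≈ 165.4 g

all-purpose flour: 0.1 kg; dried cranberries: 99.2 g; honey: 1323.0 g; sour cream: 945.0 mL; chopped pecans: 165.4 g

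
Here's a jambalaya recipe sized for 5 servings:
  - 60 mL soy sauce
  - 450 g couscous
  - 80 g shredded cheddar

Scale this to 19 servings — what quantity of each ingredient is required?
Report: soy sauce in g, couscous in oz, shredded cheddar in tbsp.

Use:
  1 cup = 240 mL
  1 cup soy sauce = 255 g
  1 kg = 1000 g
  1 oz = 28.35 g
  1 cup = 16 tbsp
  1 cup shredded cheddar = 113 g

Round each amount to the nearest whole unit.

soy sauce: 242 g; couscous: 60 oz; shredded cheddar: 43 tbsp

Scaling factor: 19/5 = 3.8.
soy sauce: 60 mL × 19/5 ÷ 240 mL/cup × 255 g/cup ≈ 242 g
couscous: 450 g × 19/5 ÷ 28.35 g/oz ≈ 60 oz
shredded cheddar: 80 g × 19/5 ÷ 113 g/cup × 16 tbsp/cup ≈ 43 tbsp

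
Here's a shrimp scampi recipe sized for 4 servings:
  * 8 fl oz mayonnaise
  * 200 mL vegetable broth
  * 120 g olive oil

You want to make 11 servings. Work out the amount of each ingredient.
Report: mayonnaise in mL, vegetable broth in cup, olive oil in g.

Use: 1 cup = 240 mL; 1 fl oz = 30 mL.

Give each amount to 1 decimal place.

mayonnaise: 660.0 mL; vegetable broth: 2.3 cup; olive oil: 330.0 g

Scaling factor: 11/4 = 2.75.
mayonnaise: 8 fl oz × 11/4 × 30 mL/fl oz = 660.0 mL
vegetable broth: 200 mL × 11/4 ÷ 240 mL/cup ≈ 2.3 cup
olive oil: 120 g × 11/4 = 330.0 g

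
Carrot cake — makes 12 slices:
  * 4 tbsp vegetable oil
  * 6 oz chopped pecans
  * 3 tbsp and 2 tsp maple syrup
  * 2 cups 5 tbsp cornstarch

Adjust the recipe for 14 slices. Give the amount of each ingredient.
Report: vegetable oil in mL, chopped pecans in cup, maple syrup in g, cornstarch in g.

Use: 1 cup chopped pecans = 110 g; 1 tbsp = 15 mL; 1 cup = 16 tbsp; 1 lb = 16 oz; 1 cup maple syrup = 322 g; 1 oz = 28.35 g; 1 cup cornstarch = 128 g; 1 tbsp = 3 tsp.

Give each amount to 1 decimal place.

Scaling factor: 14/12 = 7/6.
vegetable oil: 4 tbsp × 7/6 × 15 mL/tbsp = 70.0 mL
chopped pecans: 6 oz × 7/6 × 28.35 g/oz ÷ 110 g/cup ≈ 1.8 cup
maple syrup: (3 tbsp + 2 tsp = 11/3 tbsp) × 7/6 ÷ 16 tbsp/cup × 322 g/cup ≈ 86.1 g
cornstarch: (2 cup + 5 tbsp = 2.3125 cup) × 7/6 × 128 g/cup ≈ 345.3 g

vegetable oil: 70.0 mL; chopped pecans: 1.8 cup; maple syrup: 86.1 g; cornstarch: 345.3 g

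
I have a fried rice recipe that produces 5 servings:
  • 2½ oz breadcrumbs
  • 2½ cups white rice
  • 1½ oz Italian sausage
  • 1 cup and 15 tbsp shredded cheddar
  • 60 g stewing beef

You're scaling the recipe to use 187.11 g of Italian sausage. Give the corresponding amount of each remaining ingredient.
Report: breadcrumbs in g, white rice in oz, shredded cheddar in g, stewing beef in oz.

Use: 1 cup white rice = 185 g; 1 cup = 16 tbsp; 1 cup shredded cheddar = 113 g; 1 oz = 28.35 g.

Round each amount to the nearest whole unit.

The original recipe has 42.525 g of Italian sausage, so the scaling factor is 187.11 ÷ 42.525 = 22/5 = 4.4.
breadcrumbs: 2.5 oz × 22/5 × 28.35 g/oz ≈ 312 g
white rice: 2.5 cup × 22/5 × 185 g/cup ÷ 28.35 g/oz ≈ 72 oz
shredded cheddar: (1 cup + 15 tbsp = 1.9375 cup) × 22/5 × 113 g/cup ≈ 963 g
stewing beef: 60 g × 22/5 ÷ 28.35 g/oz ≈ 9 oz

breadcrumbs: 312 g; white rice: 72 oz; shredded cheddar: 963 g; stewing beef: 9 oz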